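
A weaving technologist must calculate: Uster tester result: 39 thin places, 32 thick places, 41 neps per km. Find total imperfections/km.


Formula: Total = thin places + thick places + neps
Total = 39 + 32 + 41
Total = 112 imperfections/km

112 imperfections/km


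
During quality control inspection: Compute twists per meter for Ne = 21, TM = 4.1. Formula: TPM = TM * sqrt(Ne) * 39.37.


Formula: TPM = TM * sqrt(Ne) * 39.37
Step 1: sqrt(Ne) = sqrt(21) = 4.5826
Step 2: TM * sqrt(Ne) = 4.1 * 4.5826 = 18.7887
Step 3: TPM = 18.7887 * 39.37 = 740 twists/m

740 twists/m


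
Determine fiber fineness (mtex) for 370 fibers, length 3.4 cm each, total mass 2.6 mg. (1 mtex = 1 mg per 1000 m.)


Formula: fineness (mtex) = mass (mg) / total length (km) = (mass_mg / total_length_m) * 1000
Step 1: Convert fiber length: 3.4 cm = 0.034 m
Step 2: Total fiber length = 370 * 0.034 = 12.58 m
Step 3: Linear density = 2.6 mg / 12.58 m = 0.2067 mg/m
Step 4: fineness = 0.2067 * 1000 = 206.7 mtex

206.7 mtex


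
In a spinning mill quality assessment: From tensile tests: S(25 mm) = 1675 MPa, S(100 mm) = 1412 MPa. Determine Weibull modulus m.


Formula: m = ln(L1/L2) / ln(S2/S1)
Step 1: ln(L1/L2) = ln(25/100) = -1.38629
Step 2: S2/S1 = 1412/1675 = 0.84299
Step 3: ln(S2/S1) = ln(0.84299) = -0.17080
Step 4: m = -1.38629 / -0.17080 = 8.12

8.12 (Weibull m)


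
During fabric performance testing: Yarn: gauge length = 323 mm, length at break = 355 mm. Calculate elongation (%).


Formula: Elongation (%) = ((L_break - L0) / L0) * 100
Step 1: Extension = 355 - 323 = 32 mm
Step 2: Elongation = (32 / 323) * 100
Step 3: Elongation = 0.099071 * 100 = 9.9071% ≈ 9.9%

9.9%


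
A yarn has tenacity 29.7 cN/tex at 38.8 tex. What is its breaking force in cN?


Formula: Breaking force = Tenacity * Linear density
F = 29.7 cN/tex * 38.8 tex
F = 1152.36 cN

1152.36 cN


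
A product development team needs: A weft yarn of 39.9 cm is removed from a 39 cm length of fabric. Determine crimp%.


Formula: Crimp% = ((L_yarn - L_fabric) / L_fabric) * 100
Step 1: Extension = 39.9 - 39 = 0.9 cm
Step 2: Crimp% = (0.9 / 39) * 100
Step 3: Crimp% = 0.023077 * 100 = 2.3077% ≈ 2.3%

2.3%


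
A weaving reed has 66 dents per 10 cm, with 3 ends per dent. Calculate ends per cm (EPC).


Formula: EPC = (dents per 10 cm * ends per dent) / 10
Step 1: Total ends per 10 cm = 66 * 3 = 198
Step 2: EPC = 198 / 10 = 19.8 ends/cm

19.8 ends/cm


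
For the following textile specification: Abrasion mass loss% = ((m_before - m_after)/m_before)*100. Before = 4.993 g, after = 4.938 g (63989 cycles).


Formula: Mass loss% = ((m_before - m_after) / m_before) * 100
Step 1: Mass loss = 4.993 - 4.938 = 0.055 g
Step 2: Ratio = 0.055 / 4.993 = 0.0110154
Step 3: Mass loss% = 0.0110154 * 100 = 1.10154% ≈ 1.10%

1.10%


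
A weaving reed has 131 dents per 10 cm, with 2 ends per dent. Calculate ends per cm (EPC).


Formula: EPC = (dents per 10 cm * ends per dent) / 10
Step 1: Total ends per 10 cm = 131 * 2 = 262
Step 2: EPC = 262 / 10 = 26.2 ends/cm

26.2 ends/cm


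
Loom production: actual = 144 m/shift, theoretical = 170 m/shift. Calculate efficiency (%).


Formula: Efficiency% = (Actual output / Theoretical output) * 100
Efficiency% = (144 / 170) * 100
Efficiency% = 0.847059 * 100 = 84.7059% ≈ 84.7%

84.7%


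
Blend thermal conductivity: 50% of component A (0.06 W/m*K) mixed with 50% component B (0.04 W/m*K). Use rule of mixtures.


Formula: Blend property = (fraction_A * property_A) + (fraction_B * property_B)
Step 1: Contribution A = 50/100 * 0.06 W/m*K = 0.03 W/m*K
Step 2: Contribution B = 50/100 * 0.04 W/m*K = 0.02 W/m*K
Step 3: Blend thermal conductivity = 0.03 + 0.02 = 0.05 W/m*K

0.05 W/m*K


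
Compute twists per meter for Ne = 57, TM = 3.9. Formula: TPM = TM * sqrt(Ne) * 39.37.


Formula: TPM = TM * sqrt(Ne) * 39.37
Step 1: sqrt(Ne) = sqrt(57) = 7.5498
Step 2: TM * sqrt(Ne) = 3.9 * 7.5498 = 29.4442
Step 3: TPM = 29.4442 * 39.37 = 1159 twists/m

1159 twists/m


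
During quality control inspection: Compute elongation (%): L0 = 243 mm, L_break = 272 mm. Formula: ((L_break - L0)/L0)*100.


Formula: Elongation (%) = ((L_break - L0) / L0) * 100
Step 1: Extension = 272 - 243 = 29 mm
Step 2: Elongation = (29 / 243) * 100
Step 3: Elongation = 0.119342 * 100 = 11.9342% ≈ 11.9%

11.9%


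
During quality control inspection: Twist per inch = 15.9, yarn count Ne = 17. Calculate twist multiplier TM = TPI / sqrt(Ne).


Formula: TM = TPI / sqrt(Ne)
Step 1: sqrt(Ne) = sqrt(17) = 4.1231
Step 2: TM = 15.9 / 4.1231 = 3.86

3.86 TM


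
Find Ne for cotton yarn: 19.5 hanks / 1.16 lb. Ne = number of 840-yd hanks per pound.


Formula: Ne = hanks / mass_lb
Substituting: Ne = 19.5 / 1.16
Ne = 16.8

16.8 Ne


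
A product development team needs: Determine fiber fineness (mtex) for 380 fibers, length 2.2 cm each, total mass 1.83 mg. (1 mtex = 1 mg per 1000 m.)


Formula: fineness (mtex) = mass (mg) / total length (km) = (mass_mg / total_length_m) * 1000
Step 1: Convert fiber length: 2.2 cm = 0.022 m
Step 2: Total fiber length = 380 * 0.022 = 8.36 m
Step 3: Linear density = 1.83 mg / 8.36 m = 0.2189 mg/m
Step 4: fineness = 0.2189 * 1000 = 218.9 mtex

218.9 mtex


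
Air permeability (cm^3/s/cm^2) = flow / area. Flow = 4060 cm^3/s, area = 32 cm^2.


Formula: Air Permeability = Airflow / Test Area
AP = 4060 cm^3/s / 32 cm^2
AP = 126.9 cm^3/s/cm^2

126.9 cm^3/s/cm^2


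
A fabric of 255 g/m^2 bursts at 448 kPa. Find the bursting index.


Formula: Bursting Index = Bursting Strength / Fabric GSM
BI = 448 kPa / 255 g/m^2
BI = 1.757 kPa/(g/m^2)

1.757 kPa/(g/m^2)


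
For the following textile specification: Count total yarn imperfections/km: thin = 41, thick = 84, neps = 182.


Formula: Total = thin places + thick places + neps
Total = 41 + 84 + 182
Total = 307 imperfections/km

307 imperfections/km


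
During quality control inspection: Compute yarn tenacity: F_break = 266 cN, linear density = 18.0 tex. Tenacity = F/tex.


Formula: Tenacity = Breaking force / Linear density
Tenacity = 266 cN / 18.0 tex
Tenacity = 14.78 cN/tex

14.78 cN/tex


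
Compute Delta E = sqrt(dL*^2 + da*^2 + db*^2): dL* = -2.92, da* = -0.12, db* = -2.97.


Formula: Delta E = sqrt(dL*^2 + da*^2 + db*^2)
Step 1: dL*^2 = (-2.92)^2 = 8.5264
Step 2: da*^2 = (-0.12)^2 = 0.0144
Step 3: db*^2 = (-2.97)^2 = 8.8209
Step 4: Sum = 8.5264 + 0.0144 + 8.8209 = 17.3617
Step 5: Delta E = sqrt(17.3617) = 4.17

4.17 Delta E


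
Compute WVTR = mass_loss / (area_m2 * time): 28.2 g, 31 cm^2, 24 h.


Formula: WVTR = mass_loss / (area * time)
Step 1: Convert area: 31 cm^2 = 0.0031 m^2
Step 2: WVTR = 28.2 g / (0.0031 m^2 * 24 h)
Step 3: WVTR = 28.2 / 0.0744 = 379.0 g/m^2/h

379.0 g/m^2/h


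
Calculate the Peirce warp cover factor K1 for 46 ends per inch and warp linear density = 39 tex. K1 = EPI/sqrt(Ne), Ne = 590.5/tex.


Formula: K1 = EPI / sqrt(Ne), with Ne = 590.5 / tex_warp
Step 1: Ne = 590.5 / 39 = 15.141
Step 2: sqrt(Ne) = sqrt(15.141) = 3.8911
Step 3: K1 = 46 / 3.8911 = 11.8

11.8


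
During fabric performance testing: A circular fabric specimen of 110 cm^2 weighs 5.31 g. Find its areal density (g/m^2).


Formula: GSM = mass_g / area_m2
Step 1: Convert area: 110 cm^2 = 110 / 10000 = 0.011 m^2
Step 2: GSM = 5.31 g / 0.011 m^2 = 482.7 g/m^2

482.7 g/m^2


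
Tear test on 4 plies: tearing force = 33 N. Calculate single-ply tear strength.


Formula: Per-ply strength = Total force / Number of plies
Per-ply = 33 N / 4
Per-ply = 8.25 N

8.25 N


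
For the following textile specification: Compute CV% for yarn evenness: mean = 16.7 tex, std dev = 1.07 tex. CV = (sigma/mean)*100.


Formula: CV% = (standard deviation / mean) * 100
Step 1: Ratio = 1.07 / 16.7 = 0.064072
Step 2: CV% = 0.064072 * 100 = 6.4072% ≈ 6.4%

6.4%


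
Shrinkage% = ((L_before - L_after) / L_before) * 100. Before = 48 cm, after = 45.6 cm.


Formula: Shrinkage% = ((L_before - L_after) / L_before) * 100
Step 1: Shrinkage = 48 - 45.6 = 2.4 cm
Step 2: Shrinkage% = (2.4 / 48) * 100
Step 3: Shrinkage% = 0.05 * 100 = 5.0%

5.0%


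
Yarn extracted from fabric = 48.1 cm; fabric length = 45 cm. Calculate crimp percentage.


Formula: Crimp% = ((L_yarn - L_fabric) / L_fabric) * 100
Step 1: Extension = 48.1 - 45 = 3.1 cm
Step 2: Crimp% = (3.1 / 45) * 100
Step 3: Crimp% = 0.068889 * 100 = 6.8889% ≈ 6.9%

6.9%


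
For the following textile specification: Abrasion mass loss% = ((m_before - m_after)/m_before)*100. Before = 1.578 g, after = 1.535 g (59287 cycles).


Formula: Mass loss% = ((m_before - m_after) / m_before) * 100
Step 1: Mass loss = 1.578 - 1.535 = 0.043 g
Step 2: Ratio = 0.043 / 1.578 = 0.0272497
Step 3: Mass loss% = 0.0272497 * 100 = 2.72497% ≈ 2.72%

2.72%


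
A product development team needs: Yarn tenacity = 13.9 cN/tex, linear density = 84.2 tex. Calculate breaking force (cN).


Formula: Breaking force = Tenacity * Linear density
F = 13.9 cN/tex * 84.2 tex
F = 1170.38 cN

1170.38 cN


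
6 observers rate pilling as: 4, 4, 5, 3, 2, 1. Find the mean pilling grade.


Formula: Mean = sum / count
Sum = 4 + 4 + 5 + 3 + 2 + 1 = 19
Mean = 19 / 6 = 3.2

3.2


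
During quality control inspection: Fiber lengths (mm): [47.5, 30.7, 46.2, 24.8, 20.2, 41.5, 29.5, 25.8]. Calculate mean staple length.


Formula: Mean = sum of lengths / count
Sum = 47.5 + 30.7 + 46.2 + 24.8 + 20.2 + 41.5 + 29.5 + 25.8
Sum = 266.2 mm
Mean = 266.2 / 8 = 33.28 mm

33.28 mm


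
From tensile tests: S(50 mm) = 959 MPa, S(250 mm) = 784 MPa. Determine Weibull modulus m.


Formula: m = ln(L1/L2) / ln(S2/S1)
Step 1: ln(L1/L2) = ln(50/250) = -1.60944
Step 2: S2/S1 = 784/959 = 0.81752
Step 3: ln(S2/S1) = ln(0.81752) = -0.20148
Step 4: m = -1.60944 / -0.20148 = 7.99

7.99 (Weibull m)


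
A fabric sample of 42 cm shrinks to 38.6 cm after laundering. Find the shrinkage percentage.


Formula: Shrinkage% = ((L_before - L_after) / L_before) * 100
Step 1: Shrinkage = 42 - 38.6 = 3.4 cm
Step 2: Shrinkage% = (3.4 / 42) * 100
Step 3: Shrinkage% = 0.080952 * 100 = 8.0952% ≈ 8.1%

8.1%


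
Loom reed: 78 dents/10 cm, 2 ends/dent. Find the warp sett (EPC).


Formula: EPC = (dents per 10 cm * ends per dent) / 10
Step 1: Total ends per 10 cm = 78 * 2 = 156
Step 2: EPC = 156 / 10 = 15.6 ends/cm

15.6 ends/cm


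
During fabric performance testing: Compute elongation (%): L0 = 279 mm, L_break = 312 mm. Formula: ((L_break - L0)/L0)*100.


Formula: Elongation (%) = ((L_break - L0) / L0) * 100
Step 1: Extension = 312 - 279 = 33 mm
Step 2: Elongation = (33 / 279) * 100
Step 3: Elongation = 0.11828 * 100 = 11.828% ≈ 11.8%

11.8%


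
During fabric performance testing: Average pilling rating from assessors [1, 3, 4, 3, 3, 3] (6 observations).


Formula: Mean = sum / count
Sum = 1 + 3 + 4 + 3 + 3 + 3 = 17
Mean = 17 / 6 = 2.8

2.8


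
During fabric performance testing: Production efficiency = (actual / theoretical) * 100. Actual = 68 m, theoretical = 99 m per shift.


Formula: Efficiency% = (Actual output / Theoretical output) * 100
Efficiency% = (68 / 99) * 100
Efficiency% = 0.686869 * 100 = 68.6869% ≈ 68.7%

68.7%


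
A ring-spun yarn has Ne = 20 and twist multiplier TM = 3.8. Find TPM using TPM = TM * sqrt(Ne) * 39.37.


Formula: TPM = TM * sqrt(Ne) * 39.37
Step 1: sqrt(Ne) = sqrt(20) = 4.4721
Step 2: TM * sqrt(Ne) = 3.8 * 4.4721 = 16.994
Step 3: TPM = 16.994 * 39.37 = 669 twists/m

669 twists/m


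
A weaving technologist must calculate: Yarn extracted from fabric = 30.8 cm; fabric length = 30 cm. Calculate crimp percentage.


Formula: Crimp% = ((L_yarn - L_fabric) / L_fabric) * 100
Step 1: Extension = 30.8 - 30 = 0.8 cm
Step 2: Crimp% = (0.8 / 30) * 100
Step 3: Crimp% = 0.026667 * 100 = 2.6667% ≈ 2.7%

2.7%


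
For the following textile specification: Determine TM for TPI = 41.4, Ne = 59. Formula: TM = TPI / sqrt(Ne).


Formula: TM = TPI / sqrt(Ne)
Step 1: sqrt(Ne) = sqrt(59) = 7.6811
Step 2: TM = 41.4 / 7.6811 = 5.39

5.39 TM


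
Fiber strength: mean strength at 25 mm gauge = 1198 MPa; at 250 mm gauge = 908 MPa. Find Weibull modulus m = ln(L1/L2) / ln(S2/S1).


Formula: m = ln(L1/L2) / ln(S2/S1)
Step 1: ln(L1/L2) = ln(25/250) = -2.30259
Step 2: S2/S1 = 908/1198 = 0.75793
Step 3: ln(S2/S1) = ln(0.75793) = -0.27716
Step 4: m = -2.30259 / -0.27716 = 8.31

8.31 (Weibull m)


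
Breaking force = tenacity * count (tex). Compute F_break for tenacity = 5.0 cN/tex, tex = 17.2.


Formula: Breaking force = Tenacity * Linear density
F = 5.0 cN/tex * 17.2 tex
F = 86.00 cN

86.00 cN


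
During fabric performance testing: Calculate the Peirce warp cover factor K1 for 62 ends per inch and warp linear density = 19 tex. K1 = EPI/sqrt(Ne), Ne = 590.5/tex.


Formula: K1 = EPI / sqrt(Ne), with Ne = 590.5 / tex_warp
Step 1: Ne = 590.5 / 19 = 31.079
Step 2: sqrt(Ne) = sqrt(31.079) = 5.5749
Step 3: K1 = 62 / 5.5749 = 11.1

11.1


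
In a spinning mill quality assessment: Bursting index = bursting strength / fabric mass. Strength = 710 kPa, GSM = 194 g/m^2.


Formula: Bursting Index = Bursting Strength / Fabric GSM
BI = 710 kPa / 194 g/m^2
BI = 3.660 kPa/(g/m^2)

3.660 kPa/(g/m^2)


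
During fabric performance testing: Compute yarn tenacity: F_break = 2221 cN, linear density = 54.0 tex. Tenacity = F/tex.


Formula: Tenacity = Breaking force / Linear density
Tenacity = 2221 cN / 54.0 tex
Tenacity = 41.13 cN/tex

41.13 cN/tex


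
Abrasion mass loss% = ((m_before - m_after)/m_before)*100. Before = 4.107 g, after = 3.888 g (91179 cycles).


Formula: Mass loss% = ((m_before - m_after) / m_before) * 100
Step 1: Mass loss = 4.107 - 3.888 = 0.219 g
Step 2: Ratio = 0.219 / 4.107 = 0.0533236
Step 3: Mass loss% = 0.0533236 * 100 = 5.33236% ≈ 5.33%

5.33%


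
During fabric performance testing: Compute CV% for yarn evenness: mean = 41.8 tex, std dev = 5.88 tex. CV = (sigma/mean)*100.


Formula: CV% = (standard deviation / mean) * 100
Step 1: Ratio = 5.88 / 41.8 = 0.14067
Step 2: CV% = 0.14067 * 100 = 14.067% ≈ 14.1%

14.1%


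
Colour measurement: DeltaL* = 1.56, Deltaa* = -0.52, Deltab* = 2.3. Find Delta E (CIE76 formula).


Formula: Delta E = sqrt(dL*^2 + da*^2 + db*^2)
Step 1: dL*^2 = 1.56^2 = 2.4336
Step 2: da*^2 = (-0.52)^2 = 0.2704
Step 3: db*^2 = 2.3^2 = 5.29
Step 4: Sum = 2.4336 + 0.2704 + 5.29 = 7.994
Step 5: Delta E = sqrt(7.994) = 2.83

2.83 Delta E


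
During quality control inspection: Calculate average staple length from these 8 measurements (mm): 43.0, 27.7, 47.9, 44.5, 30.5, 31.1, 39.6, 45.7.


Formula: Mean = sum of lengths / count
Sum = 43.0 + 27.7 + 47.9 + 44.5 + 30.5 + 31.1 + 39.6 + 45.7
Sum = 310.0 mm
Mean = 310.0 / 8 = 38.75 mm

38.75 mm


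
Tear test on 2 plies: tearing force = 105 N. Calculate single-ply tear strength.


Formula: Per-ply strength = Total force / Number of plies
Per-ply = 105 N / 2
Per-ply = 52.5 N

52.5 N


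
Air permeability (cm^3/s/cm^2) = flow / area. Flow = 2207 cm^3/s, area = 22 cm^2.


Formula: Air Permeability = Airflow / Test Area
AP = 2207 cm^3/s / 22 cm^2
AP = 100.3 cm^3/s/cm^2

100.3 cm^3/s/cm^2


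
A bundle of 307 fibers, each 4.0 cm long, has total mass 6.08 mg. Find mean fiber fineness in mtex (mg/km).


Formula: fineness (mtex) = mass (mg) / total length (km) = (mass_mg / total_length_m) * 1000
Step 1: Convert fiber length: 4.0 cm = 0.04 m
Step 2: Total fiber length = 307 * 0.04 = 12.28 m
Step 3: Linear density = 6.08 mg / 12.28 m = 0.4951 mg/m
Step 4: fineness = 0.4951 * 1000 = 495.1 mtex

495.1 mtex


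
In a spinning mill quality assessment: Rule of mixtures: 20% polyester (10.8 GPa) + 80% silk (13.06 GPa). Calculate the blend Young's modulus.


Formula: Blend property = (fraction_A * property_A) + (fraction_B * property_B)
Step 1: Contribution A = 20/100 * 10.8 GPa = 2.16 GPa
Step 2: Contribution B = 80/100 * 13.06 GPa = 10.448 GPa
Step 3: Blend Young's modulus = 2.16 + 10.448 = 12.608 GPa

12.608 GPa


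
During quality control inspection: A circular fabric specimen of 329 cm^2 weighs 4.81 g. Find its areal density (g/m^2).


Formula: GSM = mass_g / area_m2
Step 1: Convert area: 329 cm^2 = 329 / 10000 = 0.0329 m^2
Step 2: GSM = 4.81 g / 0.0329 m^2 = 146.2 g/m^2

146.2 g/m^2


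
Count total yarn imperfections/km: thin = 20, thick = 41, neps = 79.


Formula: Total = thin places + thick places + neps
Total = 20 + 41 + 79
Total = 140 imperfections/km

140 imperfections/km


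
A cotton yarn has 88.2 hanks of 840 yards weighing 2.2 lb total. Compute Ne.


Formula: Ne = hanks / mass_lb
Substituting: Ne = 88.2 / 2.2
Ne = 40.1

40.1 Ne


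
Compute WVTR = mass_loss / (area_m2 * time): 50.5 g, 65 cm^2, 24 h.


Formula: WVTR = mass_loss / (area * time)
Step 1: Convert area: 65 cm^2 = 0.0065 m^2
Step 2: WVTR = 50.5 g / (0.0065 m^2 * 24 h)
Step 3: WVTR = 50.5 / 0.156 = 323.7 g/m^2/h

323.7 g/m^2/h


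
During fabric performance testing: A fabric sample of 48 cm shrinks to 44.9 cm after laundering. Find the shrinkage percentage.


Formula: Shrinkage% = ((L_before - L_after) / L_before) * 100
Step 1: Shrinkage = 48 - 44.9 = 3.1 cm
Step 2: Shrinkage% = (3.1 / 48) * 100
Step 3: Shrinkage% = 0.064583 * 100 = 6.4583% ≈ 6.5%

6.5%


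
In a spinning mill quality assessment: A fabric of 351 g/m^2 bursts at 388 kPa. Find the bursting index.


Formula: Bursting Index = Bursting Strength / Fabric GSM
BI = 388 kPa / 351 g/m^2
BI = 1.105 kPa/(g/m^2)

1.105 kPa/(g/m^2)


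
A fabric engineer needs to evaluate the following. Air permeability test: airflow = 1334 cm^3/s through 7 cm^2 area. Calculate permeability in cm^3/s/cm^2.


Formula: Air Permeability = Airflow / Test Area
AP = 1334 cm^3/s / 7 cm^2
AP = 190.6 cm^3/s/cm^2

190.6 cm^3/s/cm^2


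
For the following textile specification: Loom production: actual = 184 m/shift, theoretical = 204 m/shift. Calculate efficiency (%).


Formula: Efficiency% = (Actual output / Theoretical output) * 100
Efficiency% = (184 / 204) * 100
Efficiency% = 0.901961 * 100 = 90.1961% ≈ 90.2%

90.2%


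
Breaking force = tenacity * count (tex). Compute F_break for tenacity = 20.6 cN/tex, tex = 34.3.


Formula: Breaking force = Tenacity * Linear density
F = 20.6 cN/tex * 34.3 tex
F = 706.58 cN

706.58 cN


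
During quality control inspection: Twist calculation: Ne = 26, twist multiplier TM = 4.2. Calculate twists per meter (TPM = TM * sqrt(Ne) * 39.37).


Formula: TPM = TM * sqrt(Ne) * 39.37
Step 1: sqrt(Ne) = sqrt(26) = 5.099
Step 2: TM * sqrt(Ne) = 4.2 * 5.099 = 21.4158
Step 3: TPM = 21.4158 * 39.37 = 843 twists/m

843 twists/m


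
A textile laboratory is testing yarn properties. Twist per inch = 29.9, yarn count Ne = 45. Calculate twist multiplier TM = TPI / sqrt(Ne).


Formula: TM = TPI / sqrt(Ne)
Step 1: sqrt(Ne) = sqrt(45) = 6.7082
Step 2: TM = 29.9 / 6.7082 = 4.46

4.46 TM


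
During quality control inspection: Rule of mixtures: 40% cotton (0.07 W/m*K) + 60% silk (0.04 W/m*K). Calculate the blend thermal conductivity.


Formula: Blend property = (fraction_A * property_A) + (fraction_B * property_B)
Step 1: Contribution A = 40/100 * 0.07 W/m*K = 0.028 W/m*K
Step 2: Contribution B = 60/100 * 0.04 W/m*K = 0.024 W/m*K
Step 3: Blend thermal conductivity = 0.028 + 0.024 = 0.052 W/m*K

0.052 W/m*K


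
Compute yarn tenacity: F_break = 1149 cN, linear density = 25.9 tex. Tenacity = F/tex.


Formula: Tenacity = Breaking force / Linear density
Tenacity = 1149 cN / 25.9 tex
Tenacity = 44.36 cN/tex

44.36 cN/tex


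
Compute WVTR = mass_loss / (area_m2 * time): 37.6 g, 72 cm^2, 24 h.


Formula: WVTR = mass_loss / (area * time)
Step 1: Convert area: 72 cm^2 = 0.0072 m^2
Step 2: WVTR = 37.6 g / (0.0072 m^2 * 24 h)
Step 3: WVTR = 37.6 / 0.1728 = 217.6 g/m^2/h

217.6 g/m^2/h


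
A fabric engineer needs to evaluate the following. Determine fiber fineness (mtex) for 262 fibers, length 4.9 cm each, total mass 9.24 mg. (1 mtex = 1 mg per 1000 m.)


Formula: fineness (mtex) = mass (mg) / total length (km) = (mass_mg / total_length_m) * 1000
Step 1: Convert fiber length: 4.9 cm = 0.049 m
Step 2: Total fiber length = 262 * 0.049 = 12.838 m
Step 3: Linear density = 9.24 mg / 12.838 m = 0.7197 mg/m
Step 4: fineness = 0.7197 * 1000 = 719.7 mtex

719.7 mtex


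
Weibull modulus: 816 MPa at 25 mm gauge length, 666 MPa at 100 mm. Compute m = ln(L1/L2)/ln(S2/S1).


Formula: m = ln(L1/L2) / ln(S2/S1)
Step 1: ln(L1/L2) = ln(25/100) = -1.38629
Step 2: S2/S1 = 666/816 = 0.81618
Step 3: ln(S2/S1) = ln(0.81618) = -0.20312
Step 4: m = -1.38629 / -0.20312 = 6.82

6.82 (Weibull m)


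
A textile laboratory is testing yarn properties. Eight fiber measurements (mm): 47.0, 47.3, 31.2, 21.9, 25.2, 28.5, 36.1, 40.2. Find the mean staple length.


Formula: Mean = sum of lengths / count
Sum = 47.0 + 47.3 + 31.2 + 21.9 + 25.2 + 28.5 + 36.1 + 40.2
Sum = 277.4 mm
Mean = 277.4 / 8 = 34.68 mm

34.68 mm


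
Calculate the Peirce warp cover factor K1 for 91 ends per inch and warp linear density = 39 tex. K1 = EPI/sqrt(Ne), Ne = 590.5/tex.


Formula: K1 = EPI / sqrt(Ne), with Ne = 590.5 / tex_warp
Step 1: Ne = 590.5 / 39 = 15.141
Step 2: sqrt(Ne) = sqrt(15.141) = 3.8911
Step 3: K1 = 91 / 3.8911 = 23.4

23.4


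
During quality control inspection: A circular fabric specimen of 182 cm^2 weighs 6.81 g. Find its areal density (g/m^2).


Formula: GSM = mass_g / area_m2
Step 1: Convert area: 182 cm^2 = 182 / 10000 = 0.0182 m^2
Step 2: GSM = 6.81 g / 0.0182 m^2 = 374.2 g/m^2

374.2 g/m^2


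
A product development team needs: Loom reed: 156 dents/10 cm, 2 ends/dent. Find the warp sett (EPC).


Formula: EPC = (dents per 10 cm * ends per dent) / 10
Step 1: Total ends per 10 cm = 156 * 2 = 312
Step 2: EPC = 312 / 10 = 31.2 ends/cm

31.2 ends/cm


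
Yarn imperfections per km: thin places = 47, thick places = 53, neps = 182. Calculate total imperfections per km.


Formula: Total = thin places + thick places + neps
Total = 47 + 53 + 182
Total = 282 imperfections/km

282 imperfections/km


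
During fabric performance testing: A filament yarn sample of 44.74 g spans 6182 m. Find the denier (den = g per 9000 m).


Formula: den = (mass_g / length_m) * 9000
Substituting: den = (44.74 / 6182) * 9000
Intermediate: 44.74 / 6182 = 0.00723714 g/m
den = 0.00723714 * 9000 = 65.1 denier

65.1 denier


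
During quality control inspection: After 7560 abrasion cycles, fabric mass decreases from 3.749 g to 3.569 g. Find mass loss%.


Formula: Mass loss% = ((m_before - m_after) / m_before) * 100
Step 1: Mass loss = 3.749 - 3.569 = 0.18 g
Step 2: Ratio = 0.18 / 3.749 = 0.0480128
Step 3: Mass loss% = 0.0480128 * 100 = 4.80128% ≈ 4.80%

4.80%


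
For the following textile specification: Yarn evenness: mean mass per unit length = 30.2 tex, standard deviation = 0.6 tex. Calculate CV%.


Formula: CV% = (standard deviation / mean) * 100
Step 1: Ratio = 0.6 / 30.2 = 0.019868
Step 2: CV% = 0.019868 * 100 = 1.9868% ≈ 2.0%

2.0%


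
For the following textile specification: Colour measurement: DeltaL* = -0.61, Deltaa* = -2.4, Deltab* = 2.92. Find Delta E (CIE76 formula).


Formula: Delta E = sqrt(dL*^2 + da*^2 + db*^2)
Step 1: dL*^2 = (-0.61)^2 = 0.3721
Step 2: da*^2 = (-2.4)^2 = 5.76
Step 3: db*^2 = 2.92^2 = 8.5264
Step 4: Sum = 0.3721 + 5.76 + 8.5264 = 14.6585
Step 5: Delta E = sqrt(14.6585) = 3.83

3.83 Delta E


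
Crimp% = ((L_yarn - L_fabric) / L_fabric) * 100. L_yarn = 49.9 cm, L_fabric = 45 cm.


Formula: Crimp% = ((L_yarn - L_fabric) / L_fabric) * 100
Step 1: Extension = 49.9 - 45 = 4.9 cm
Step 2: Crimp% = (4.9 / 45) * 100
Step 3: Crimp% = 0.108889 * 100 = 10.8889% ≈ 10.9%

10.9%


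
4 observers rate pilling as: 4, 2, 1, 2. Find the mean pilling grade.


Formula: Mean = sum / count
Sum = 4 + 2 + 1 + 2 = 9
Mean = 9 / 4 = 2.3

2.3


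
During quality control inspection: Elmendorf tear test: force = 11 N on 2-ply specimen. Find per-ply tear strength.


Formula: Per-ply strength = Total force / Number of plies
Per-ply = 11 N / 2
Per-ply = 5.5 N

5.5 N


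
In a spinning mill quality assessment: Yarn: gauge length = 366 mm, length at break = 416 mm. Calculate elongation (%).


Formula: Elongation (%) = ((L_break - L0) / L0) * 100
Step 1: Extension = 416 - 366 = 50 mm
Step 2: Elongation = (50 / 366) * 100
Step 3: Elongation = 0.136612 * 100 = 13.6612% ≈ 13.7%

13.7%


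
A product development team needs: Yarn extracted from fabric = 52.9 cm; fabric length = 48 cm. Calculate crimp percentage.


Formula: Crimp% = ((L_yarn - L_fabric) / L_fabric) * 100
Step 1: Extension = 52.9 - 48 = 4.9 cm
Step 2: Crimp% = (4.9 / 48) * 100
Step 3: Crimp% = 0.102083 * 100 = 10.2083% ≈ 10.2%

10.2%


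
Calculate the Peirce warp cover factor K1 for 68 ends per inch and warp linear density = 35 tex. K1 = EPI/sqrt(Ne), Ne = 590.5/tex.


Formula: K1 = EPI / sqrt(Ne), with Ne = 590.5 / tex_warp
Step 1: Ne = 590.5 / 35 = 16.871
Step 2: sqrt(Ne) = sqrt(16.871) = 4.1074
Step 3: K1 = 68 / 4.1074 = 16.6

16.6


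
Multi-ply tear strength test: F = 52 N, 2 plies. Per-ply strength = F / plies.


Formula: Per-ply strength = Total force / Number of plies
Per-ply = 52 N / 2
Per-ply = 26 N

26 N


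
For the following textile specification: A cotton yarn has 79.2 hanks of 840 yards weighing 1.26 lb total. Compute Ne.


Formula: Ne = hanks / mass_lb
Substituting: Ne = 79.2 / 1.26
Ne = 62.9

62.9 Ne


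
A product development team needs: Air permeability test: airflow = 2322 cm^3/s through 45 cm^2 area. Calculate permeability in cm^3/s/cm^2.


Formula: Air Permeability = Airflow / Test Area
AP = 2322 cm^3/s / 45 cm^2
AP = 51.6 cm^3/s/cm^2

51.6 cm^3/s/cm^2


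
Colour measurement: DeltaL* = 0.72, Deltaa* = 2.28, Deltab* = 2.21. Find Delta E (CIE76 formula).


Formula: Delta E = sqrt(dL*^2 + da*^2 + db*^2)
Step 1: dL*^2 = 0.72^2 = 0.5184
Step 2: da*^2 = 2.28^2 = 5.1984
Step 3: db*^2 = 2.21^2 = 4.8841
Step 4: Sum = 0.5184 + 5.1984 + 4.8841 = 10.6009
Step 5: Delta E = sqrt(10.6009) = 3.26

3.26 Delta E


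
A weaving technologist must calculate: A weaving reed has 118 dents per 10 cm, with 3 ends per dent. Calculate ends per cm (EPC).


Formula: EPC = (dents per 10 cm * ends per dent) / 10
Step 1: Total ends per 10 cm = 118 * 3 = 354
Step 2: EPC = 354 / 10 = 35.4 ends/cm

35.4 ends/cm


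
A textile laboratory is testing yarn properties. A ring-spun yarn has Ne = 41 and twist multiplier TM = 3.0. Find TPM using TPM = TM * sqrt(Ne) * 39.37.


Formula: TPM = TM * sqrt(Ne) * 39.37
Step 1: sqrt(Ne) = sqrt(41) = 6.4031
Step 2: TM * sqrt(Ne) = 3.0 * 6.4031 = 19.2093
Step 3: TPM = 19.2093 * 39.37 = 756 twists/m

756 twists/m


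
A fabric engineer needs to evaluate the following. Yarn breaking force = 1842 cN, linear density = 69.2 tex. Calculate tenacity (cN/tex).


Formula: Tenacity = Breaking force / Linear density
Tenacity = 1842 cN / 69.2 tex
Tenacity = 26.62 cN/tex

26.62 cN/tex


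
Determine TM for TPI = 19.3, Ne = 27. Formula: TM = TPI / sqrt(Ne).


Formula: TM = TPI / sqrt(Ne)
Step 1: sqrt(Ne) = sqrt(27) = 5.1962
Step 2: TM = 19.3 / 5.1962 = 3.71

3.71 TM


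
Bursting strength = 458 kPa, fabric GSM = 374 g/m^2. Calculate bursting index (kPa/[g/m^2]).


Formula: Bursting Index = Bursting Strength / Fabric GSM
BI = 458 kPa / 374 g/m^2
BI = 1.225 kPa/(g/m^2)

1.225 kPa/(g/m^2)


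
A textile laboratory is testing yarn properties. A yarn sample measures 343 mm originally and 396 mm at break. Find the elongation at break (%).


Formula: Elongation (%) = ((L_break - L0) / L0) * 100
Step 1: Extension = 396 - 343 = 53 mm
Step 2: Elongation = (53 / 343) * 100
Step 3: Elongation = 0.154519 * 100 = 15.4519% ≈ 15.5%

15.5%


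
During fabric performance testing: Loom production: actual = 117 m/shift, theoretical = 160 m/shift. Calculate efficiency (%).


Formula: Efficiency% = (Actual output / Theoretical output) * 100
Efficiency% = (117 / 160) * 100
Efficiency% = 0.73125 * 100 = 73.125% ≈ 73.1%

73.1%


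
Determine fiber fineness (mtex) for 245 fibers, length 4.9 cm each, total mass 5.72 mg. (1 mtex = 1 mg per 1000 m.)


Formula: fineness (mtex) = mass (mg) / total length (km) = (mass_mg / total_length_m) * 1000
Step 1: Convert fiber length: 4.9 cm = 0.049 m
Step 2: Total fiber length = 245 * 0.049 = 12.005 m
Step 3: Linear density = 5.72 mg / 12.005 m = 0.4765 mg/m
Step 4: fineness = 0.4765 * 1000 = 476.5 mtex

476.5 mtex


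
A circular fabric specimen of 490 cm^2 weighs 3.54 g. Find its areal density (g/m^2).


Formula: GSM = mass_g / area_m2
Step 1: Convert area: 490 cm^2 = 490 / 10000 = 0.049 m^2
Step 2: GSM = 3.54 g / 0.049 m^2 = 72.2 g/m^2

72.2 g/m^2


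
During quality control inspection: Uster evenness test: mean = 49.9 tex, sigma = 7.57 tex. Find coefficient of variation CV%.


Formula: CV% = (standard deviation / mean) * 100
Step 1: Ratio = 7.57 / 49.9 = 0.151703
Step 2: CV% = 0.151703 * 100 = 15.1703% ≈ 15.2%

15.2%


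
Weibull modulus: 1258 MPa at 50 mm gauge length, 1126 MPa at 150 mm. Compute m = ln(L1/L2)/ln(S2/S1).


Formula: m = ln(L1/L2) / ln(S2/S1)
Step 1: ln(L1/L2) = ln(50/150) = -1.09861
Step 2: S2/S1 = 1126/1258 = 0.89507
Step 3: ln(S2/S1) = ln(0.89507) = -0.11085
Step 4: m = -1.09861 / -0.11085 = 9.91

9.91 (Weibull m)


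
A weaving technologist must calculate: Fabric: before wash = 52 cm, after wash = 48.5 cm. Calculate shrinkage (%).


Formula: Shrinkage% = ((L_before - L_after) / L_before) * 100
Step 1: Shrinkage = 52 - 48.5 = 3.5 cm
Step 2: Shrinkage% = (3.5 / 52) * 100
Step 3: Shrinkage% = 0.067308 * 100 = 6.7308% ≈ 6.7%

6.7%


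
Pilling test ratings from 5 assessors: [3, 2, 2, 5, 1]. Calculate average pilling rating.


Formula: Mean = sum / count
Sum = 3 + 2 + 2 + 5 + 1 = 13
Mean = 13 / 5 = 2.6

2.6


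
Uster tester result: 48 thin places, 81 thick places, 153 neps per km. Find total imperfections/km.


Formula: Total = thin places + thick places + neps
Total = 48 + 81 + 153
Total = 282 imperfections/km

282 imperfections/km


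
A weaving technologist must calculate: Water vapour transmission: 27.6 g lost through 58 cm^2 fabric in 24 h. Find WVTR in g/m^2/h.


Formula: WVTR = mass_loss / (area * time)
Step 1: Convert area: 58 cm^2 = 0.0058 m^2
Step 2: WVTR = 27.6 g / (0.0058 m^2 * 24 h)
Step 3: WVTR = 27.6 / 0.1392 = 198.3 g/m^2/h

198.3 g/m^2/h


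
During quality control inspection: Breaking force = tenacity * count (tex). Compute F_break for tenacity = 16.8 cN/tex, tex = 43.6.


Formula: Breaking force = Tenacity * Linear density
F = 16.8 cN/tex * 43.6 tex
F = 732.48 cN

732.48 cN


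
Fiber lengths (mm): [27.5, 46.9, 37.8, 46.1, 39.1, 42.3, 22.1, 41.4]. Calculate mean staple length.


Formula: Mean = sum of lengths / count
Sum = 27.5 + 46.9 + 37.8 + 46.1 + 39.1 + 42.3 + 22.1 + 41.4
Sum = 303.2 mm
Mean = 303.2 / 8 = 37.90 mm

37.90 mm


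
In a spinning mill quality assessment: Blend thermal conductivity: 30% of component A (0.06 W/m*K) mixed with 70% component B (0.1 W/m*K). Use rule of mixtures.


Formula: Blend property = (fraction_A * property_A) + (fraction_B * property_B)
Step 1: Contribution A = 30/100 * 0.06 W/m*K = 0.018 W/m*K
Step 2: Contribution B = 70/100 * 0.1 W/m*K = 0.07 W/m*K
Step 3: Blend thermal conductivity = 0.018 + 0.07 = 0.088 W/m*K

0.088 W/m*K


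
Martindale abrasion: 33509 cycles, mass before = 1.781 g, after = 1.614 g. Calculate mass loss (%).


Formula: Mass loss% = ((m_before - m_after) / m_before) * 100
Step 1: Mass loss = 1.781 - 1.614 = 0.167 g
Step 2: Ratio = 0.167 / 1.781 = 0.0937675
Step 3: Mass loss% = 0.0937675 * 100 = 9.37675% ≈ 9.38%

9.38%


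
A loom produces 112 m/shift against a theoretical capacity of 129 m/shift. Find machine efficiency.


Formula: Efficiency% = (Actual output / Theoretical output) * 100
Efficiency% = (112 / 129) * 100
Efficiency% = 0.868217 * 100 = 86.8217% ≈ 86.8%

86.8%


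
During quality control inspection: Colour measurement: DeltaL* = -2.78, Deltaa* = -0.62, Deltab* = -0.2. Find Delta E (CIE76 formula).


Formula: Delta E = sqrt(dL*^2 + da*^2 + db*^2)
Step 1: dL*^2 = (-2.78)^2 = 7.7284
Step 2: da*^2 = (-0.62)^2 = 0.3844
Step 3: db*^2 = (-0.2)^2 = 0.04
Step 4: Sum = 7.7284 + 0.3844 + 0.04 = 8.1528
Step 5: Delta E = sqrt(8.1528) = 2.86

2.86 Delta E


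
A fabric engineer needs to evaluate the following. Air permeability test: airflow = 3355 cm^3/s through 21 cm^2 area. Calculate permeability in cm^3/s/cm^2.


Formula: Air Permeability = Airflow / Test Area
AP = 3355 cm^3/s / 21 cm^2
AP = 159.8 cm^3/s/cm^2

159.8 cm^3/s/cm^2


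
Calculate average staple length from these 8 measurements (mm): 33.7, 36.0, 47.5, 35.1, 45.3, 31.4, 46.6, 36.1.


Formula: Mean = sum of lengths / count
Sum = 33.7 + 36.0 + 47.5 + 35.1 + 45.3 + 31.4 + 46.6 + 36.1
Sum = 311.7 mm
Mean = 311.7 / 8 = 38.96 mm

38.96 mm


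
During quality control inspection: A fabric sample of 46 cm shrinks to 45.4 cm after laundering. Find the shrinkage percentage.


Formula: Shrinkage% = ((L_before - L_after) / L_before) * 100
Step 1: Shrinkage = 46 - 45.4 = 0.6 cm
Step 2: Shrinkage% = (0.6 / 46) * 100
Step 3: Shrinkage% = 0.013043 * 100 = 1.3043% ≈ 1.3%

1.3%


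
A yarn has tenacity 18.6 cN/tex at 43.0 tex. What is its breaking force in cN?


Formula: Breaking force = Tenacity * Linear density
F = 18.6 cN/tex * 43.0 tex
F = 799.80 cN

799.80 cN


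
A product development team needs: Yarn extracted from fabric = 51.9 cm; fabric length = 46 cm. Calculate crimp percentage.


Formula: Crimp% = ((L_yarn - L_fabric) / L_fabric) * 100
Step 1: Extension = 51.9 - 46 = 5.9 cm
Step 2: Crimp% = (5.9 / 46) * 100
Step 3: Crimp% = 0.128261 * 100 = 12.8261% ≈ 12.8%

12.8%


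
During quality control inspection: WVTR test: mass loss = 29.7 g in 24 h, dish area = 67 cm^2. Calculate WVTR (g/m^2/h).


Formula: WVTR = mass_loss / (area * time)
Step 1: Convert area: 67 cm^2 = 0.0067 m^2
Step 2: WVTR = 29.7 g / (0.0067 m^2 * 24 h)
Step 3: WVTR = 29.7 / 0.1608 = 184.7 g/m^2/h

184.7 g/m^2/h


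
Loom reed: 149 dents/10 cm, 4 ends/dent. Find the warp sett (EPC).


Formula: EPC = (dents per 10 cm * ends per dent) / 10
Step 1: Total ends per 10 cm = 149 * 4 = 596
Step 2: EPC = 596 / 10 = 59.6 ends/cm

59.6 ends/cm


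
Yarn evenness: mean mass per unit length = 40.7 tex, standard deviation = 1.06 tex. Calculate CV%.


Formula: CV% = (standard deviation / mean) * 100
Step 1: Ratio = 1.06 / 40.7 = 0.026044
Step 2: CV% = 0.026044 * 100 = 2.6044% ≈ 2.6%

2.6%


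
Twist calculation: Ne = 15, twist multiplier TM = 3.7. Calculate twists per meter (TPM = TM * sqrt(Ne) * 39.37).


Formula: TPM = TM * sqrt(Ne) * 39.37
Step 1: sqrt(Ne) = sqrt(15) = 3.873
Step 2: TM * sqrt(Ne) = 3.7 * 3.873 = 14.3301
Step 3: TPM = 14.3301 * 39.37 = 564 twists/m

564 twists/m


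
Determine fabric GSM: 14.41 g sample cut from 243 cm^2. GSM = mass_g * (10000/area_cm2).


Formula: GSM = mass_g / area_m2
Step 1: Convert area: 243 cm^2 = 243 / 10000 = 0.0243 m^2
Step 2: GSM = 14.41 g / 0.0243 m^2 = 593.0 g/m^2

593.0 g/m^2


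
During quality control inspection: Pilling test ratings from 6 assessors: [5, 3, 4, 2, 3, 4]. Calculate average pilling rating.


Formula: Mean = sum / count
Sum = 5 + 3 + 4 + 2 + 3 + 4 = 21
Mean = 21 / 6 = 3.5

3.5


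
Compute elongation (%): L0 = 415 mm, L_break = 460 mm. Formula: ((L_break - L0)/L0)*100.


Formula: Elongation (%) = ((L_break - L0) / L0) * 100
Step 1: Extension = 460 - 415 = 45 mm
Step 2: Elongation = (45 / 415) * 100
Step 3: Elongation = 0.108434 * 100 = 10.8434% ≈ 10.8%

10.8%


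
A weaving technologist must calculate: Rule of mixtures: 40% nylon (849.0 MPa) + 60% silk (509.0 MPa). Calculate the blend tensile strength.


Formula: Blend property = (fraction_A * property_A) + (fraction_B * property_B)
Step 1: Contribution A = 40/100 * 849.0 MPa = 339.6 MPa
Step 2: Contribution B = 60/100 * 509.0 MPa = 305.4 MPa
Step 3: Blend tensile strength = 339.6 + 305.4 = 645.0 MPa

645.0 MPa


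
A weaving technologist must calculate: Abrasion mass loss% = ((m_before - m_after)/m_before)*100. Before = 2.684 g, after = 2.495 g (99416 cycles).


Formula: Mass loss% = ((m_before - m_after) / m_before) * 100
Step 1: Mass loss = 2.684 - 2.495 = 0.189 g
Step 2: Ratio = 0.189 / 2.684 = 0.0704173
Step 3: Mass loss% = 0.0704173 * 100 = 7.04173% ≈ 7.04%

7.04%


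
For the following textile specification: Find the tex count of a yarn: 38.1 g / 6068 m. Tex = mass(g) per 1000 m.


Formula: Tex = (mass_g / length_m) * 1000
Substituting: Tex = (38.1 / 6068) * 1000
Intermediate: 38.1 / 6068 = 0.00627884 g/m
Tex = 0.00627884 * 1000 = 6.28 tex

6.28 tex


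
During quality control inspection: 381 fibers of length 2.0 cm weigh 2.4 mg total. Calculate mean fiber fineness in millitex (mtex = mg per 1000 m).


Formula: fineness (mtex) = mass (mg) / total length (km) = (mass_mg / total_length_m) * 1000
Step 1: Convert fiber length: 2.0 cm = 0.02 m
Step 2: Total fiber length = 381 * 0.02 = 7.62 m
Step 3: Linear density = 2.4 mg / 7.62 m = 0.3150 mg/m
Step 4: fineness = 0.3150 * 1000 = 315.0 mtex

315.0 mtex


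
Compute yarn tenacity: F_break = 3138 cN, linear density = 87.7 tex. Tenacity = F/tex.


Formula: Tenacity = Breaking force / Linear density
Tenacity = 3138 cN / 87.7 tex
Tenacity = 35.78 cN/tex

35.78 cN/tex


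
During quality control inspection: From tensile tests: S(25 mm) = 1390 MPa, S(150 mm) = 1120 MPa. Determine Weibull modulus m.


Formula: m = ln(L1/L2) / ln(S2/S1)
Step 1: ln(L1/L2) = ln(25/150) = -1.79176
Step 2: S2/S1 = 1120/1390 = 0.80576
Step 3: ln(S2/S1) = ln(0.80576) = -0.21597
Step 4: m = -1.79176 / -0.21597 = 8.30

8.30 (Weibull m)


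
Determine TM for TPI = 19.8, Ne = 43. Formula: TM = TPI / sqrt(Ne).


Formula: TM = TPI / sqrt(Ne)
Step 1: sqrt(Ne) = sqrt(43) = 6.5574
Step 2: TM = 19.8 / 6.5574 = 3.02

3.02 TM


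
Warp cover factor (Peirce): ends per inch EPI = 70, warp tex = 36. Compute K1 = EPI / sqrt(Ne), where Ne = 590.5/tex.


Formula: K1 = EPI / sqrt(Ne), with Ne = 590.5 / tex_warp
Step 1: Ne = 590.5 / 36 = 16.403
Step 2: sqrt(Ne) = sqrt(16.403) = 4.0501
Step 3: K1 = 70 / 4.0501 = 17.3

17.3


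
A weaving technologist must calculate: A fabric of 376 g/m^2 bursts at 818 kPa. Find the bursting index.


Formula: Bursting Index = Bursting Strength / Fabric GSM
BI = 818 kPa / 376 g/m^2
BI = 2.176 kPa/(g/m^2)

2.176 kPa/(g/m^2)


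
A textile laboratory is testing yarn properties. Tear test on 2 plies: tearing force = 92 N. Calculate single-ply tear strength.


Formula: Per-ply strength = Total force / Number of plies
Per-ply = 92 N / 2
Per-ply = 46 N

46 N


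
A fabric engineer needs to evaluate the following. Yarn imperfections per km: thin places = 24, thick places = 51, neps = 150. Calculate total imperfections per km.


Formula: Total = thin places + thick places + neps
Total = 24 + 51 + 150
Total = 225 imperfections/km

225 imperfections/km


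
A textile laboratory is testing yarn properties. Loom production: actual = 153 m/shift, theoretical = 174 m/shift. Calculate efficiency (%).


Formula: Efficiency% = (Actual output / Theoretical output) * 100
Efficiency% = (153 / 174) * 100
Efficiency% = 0.87931 * 100 = 87.931% ≈ 87.9%

87.9%


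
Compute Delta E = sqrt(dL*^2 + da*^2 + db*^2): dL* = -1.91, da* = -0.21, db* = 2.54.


Formula: Delta E = sqrt(dL*^2 + da*^2 + db*^2)
Step 1: dL*^2 = (-1.91)^2 = 3.6481
Step 2: da*^2 = (-0.21)^2 = 0.0441
Step 3: db*^2 = 2.54^2 = 6.4516
Step 4: Sum = 3.6481 + 0.0441 + 6.4516 = 10.1438
Step 5: Delta E = sqrt(10.1438) = 3.18

3.18 Delta E


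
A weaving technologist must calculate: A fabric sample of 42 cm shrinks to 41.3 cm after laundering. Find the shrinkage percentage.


Formula: Shrinkage% = ((L_before - L_after) / L_before) * 100
Step 1: Shrinkage = 42 - 41.3 = 0.7 cm
Step 2: Shrinkage% = (0.7 / 42) * 100
Step 3: Shrinkage% = 0.016667 * 100 = 1.6667% ≈ 1.7%

1.7%
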